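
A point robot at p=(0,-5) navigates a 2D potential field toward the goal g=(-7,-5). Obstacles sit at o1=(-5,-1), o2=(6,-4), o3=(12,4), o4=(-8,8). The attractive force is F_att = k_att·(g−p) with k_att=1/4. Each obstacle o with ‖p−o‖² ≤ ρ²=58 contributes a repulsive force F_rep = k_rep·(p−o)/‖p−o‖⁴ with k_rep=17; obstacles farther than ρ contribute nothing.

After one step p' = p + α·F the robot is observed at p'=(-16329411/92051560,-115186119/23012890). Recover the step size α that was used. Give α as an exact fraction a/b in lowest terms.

F_att = 1/4·(g−p) = 1/4·(-7,0) = (-1.7500,0.0000)
o1: d²=41 ≤ ρ²=58; F_rep = 17·(5,-4)/41² = (0.0506,-0.0405)
o2: d²=37 ≤ ρ²=58; F_rep = 17·(-6,-1)/37² = (-0.0745,-0.0124)
o3: d²=225 > ρ²=58 → inactive
o4: d²=233 > ρ²=58 → inactive
F = F_att + ΣF_rep = (-1.7739,-0.0529)
Δp = p'−p = (-0.1774,-0.0053); α = Δx/Fx = (-16329411/92051560) / (-16329411/9205156) = 1/10
check: Δy/Fy = (-121669/23012890) / (-121669/2301289) = 1/10 ✓

α = 1/10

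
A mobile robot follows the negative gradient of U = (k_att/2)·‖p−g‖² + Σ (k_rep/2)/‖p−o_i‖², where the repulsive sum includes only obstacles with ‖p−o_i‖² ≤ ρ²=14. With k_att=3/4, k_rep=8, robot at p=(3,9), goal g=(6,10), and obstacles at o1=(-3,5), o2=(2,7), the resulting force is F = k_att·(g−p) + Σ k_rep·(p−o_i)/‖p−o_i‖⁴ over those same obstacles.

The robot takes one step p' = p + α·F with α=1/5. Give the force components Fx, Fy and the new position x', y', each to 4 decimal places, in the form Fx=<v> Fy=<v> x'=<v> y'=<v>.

F_att = 3/4·(g−p) = 3/4·(3,1) = (2.2500,0.7500)
o1: d²=52 > ρ²=14 → inactive
o2: d²=5 ≤ ρ²=14; F_rep = 8·(1,2)/5² = (0.3200,0.6400)
F = F_att + ΣF_rep = (2.5700,1.3900)
p' = p + 1/5·F = (3.5140,9.2780)

Fx=2.5700 Fy=1.3900 x'=3.5140 y'=9.2780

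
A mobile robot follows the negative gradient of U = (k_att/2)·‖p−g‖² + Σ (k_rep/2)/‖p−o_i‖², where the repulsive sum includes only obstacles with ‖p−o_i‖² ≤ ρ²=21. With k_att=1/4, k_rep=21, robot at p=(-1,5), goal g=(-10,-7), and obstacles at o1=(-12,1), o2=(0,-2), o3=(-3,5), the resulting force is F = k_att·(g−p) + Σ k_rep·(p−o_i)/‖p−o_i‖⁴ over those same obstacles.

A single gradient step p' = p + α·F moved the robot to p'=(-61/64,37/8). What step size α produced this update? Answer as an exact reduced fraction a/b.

α = 1/8

F_att = 1/4·(g−p) = 1/4·(-9,-12) = (-2.2500,-3.0000)
o1: d²=137 > ρ²=21 → inactive
o2: d²=50 > ρ²=21 → inactive
o3: d²=4 ≤ ρ²=21; F_rep = 21·(2,0)/4² = (2.6250,0.0000)
F = F_att + ΣF_rep = (0.3750,-3.0000)
Δp = p'−p = (0.0469,-0.3750); α = Δx/Fx = (3/64) / (3/8) = 1/8
check: Δy/Fy = (-3/8) / (-3) = 1/8 ✓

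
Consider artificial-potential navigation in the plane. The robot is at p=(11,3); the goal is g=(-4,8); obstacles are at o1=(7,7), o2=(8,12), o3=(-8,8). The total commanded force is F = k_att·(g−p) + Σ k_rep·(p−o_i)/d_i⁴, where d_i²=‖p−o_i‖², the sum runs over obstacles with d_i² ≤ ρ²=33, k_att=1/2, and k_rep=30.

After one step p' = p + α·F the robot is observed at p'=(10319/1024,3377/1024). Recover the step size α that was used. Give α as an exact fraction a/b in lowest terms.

α = 1/8

F_att = 1/2·(g−p) = 1/2·(-15,5) = (-7.5000,2.5000)
o1: d²=32 ≤ ρ²=33; F_rep = 30·(4,-4)/32² = (0.1172,-0.1172)
o2: d²=90 > ρ²=33 → inactive
o3: d²=386 > ρ²=33 → inactive
F = F_att + ΣF_rep = (-7.3828,2.3828)
Δp = p'−p = (-0.9229,0.2979); α = Δx/Fx = (-945/1024) / (-945/128) = 1/8
check: Δy/Fy = (305/1024) / (305/128) = 1/8 ✓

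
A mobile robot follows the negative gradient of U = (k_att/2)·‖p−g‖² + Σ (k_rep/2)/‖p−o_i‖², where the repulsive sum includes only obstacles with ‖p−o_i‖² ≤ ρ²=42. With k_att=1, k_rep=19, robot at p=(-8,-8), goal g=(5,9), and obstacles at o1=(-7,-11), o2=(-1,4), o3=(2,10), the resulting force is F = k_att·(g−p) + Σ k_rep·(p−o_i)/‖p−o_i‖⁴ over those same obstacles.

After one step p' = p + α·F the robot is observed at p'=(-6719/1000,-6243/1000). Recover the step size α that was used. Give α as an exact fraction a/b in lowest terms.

F_att = 1·(g−p) = 1·(13,17) = (13.0000,17.0000)
o1: d²=10 ≤ ρ²=42; F_rep = 19·(-1,3)/10² = (-0.1900,0.5700)
o2: d²=193 > ρ²=42 → inactive
o3: d²=424 > ρ²=42 → inactive
F = F_att + ΣF_rep = (12.8100,17.5700)
Δp = p'−p = (1.2810,1.7570); α = Δx/Fx = (1281/1000) / (1281/100) = 1/10
check: Δy/Fy = (1757/1000) / (1757/100) = 1/10 ✓

α = 1/10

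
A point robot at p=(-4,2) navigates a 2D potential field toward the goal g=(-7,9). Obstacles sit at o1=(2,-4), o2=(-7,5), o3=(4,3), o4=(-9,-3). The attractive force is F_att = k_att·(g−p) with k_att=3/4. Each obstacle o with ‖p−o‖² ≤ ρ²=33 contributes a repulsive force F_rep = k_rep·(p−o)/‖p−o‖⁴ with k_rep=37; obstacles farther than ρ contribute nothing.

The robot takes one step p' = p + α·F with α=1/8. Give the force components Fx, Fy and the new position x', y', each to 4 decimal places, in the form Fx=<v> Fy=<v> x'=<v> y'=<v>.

Fx=-1.9074 Fy=4.9074 x'=-4.2384 y'=2.6134

F_att = 3/4·(g−p) = 3/4·(-3,7) = (-2.2500,5.2500)
o1: d²=72 > ρ²=33 → inactive
o2: d²=18 ≤ ρ²=33; F_rep = 37·(3,-3)/18² = (0.3426,-0.3426)
o3: d²=65 > ρ²=33 → inactive
o4: d²=50 > ρ²=33 → inactive
F = F_att + ΣF_rep = (-1.9074,4.9074)
p' = p + 1/8·F = (-4.2384,2.6134)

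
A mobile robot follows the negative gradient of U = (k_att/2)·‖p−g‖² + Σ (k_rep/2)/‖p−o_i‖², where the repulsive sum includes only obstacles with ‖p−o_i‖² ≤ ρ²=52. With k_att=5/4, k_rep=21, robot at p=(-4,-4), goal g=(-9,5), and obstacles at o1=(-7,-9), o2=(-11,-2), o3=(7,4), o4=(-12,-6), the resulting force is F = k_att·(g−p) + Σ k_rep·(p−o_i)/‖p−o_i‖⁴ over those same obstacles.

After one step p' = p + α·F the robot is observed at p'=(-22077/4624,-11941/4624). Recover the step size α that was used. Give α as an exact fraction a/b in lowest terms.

F_att = 5/4·(g−p) = 5/4·(-5,9) = (-6.2500,11.2500)
o1: d²=34 ≤ ρ²=52; F_rep = 21·(3,5)/34² = (0.0545,0.0908)
o2: d²=53 > ρ²=52 → inactive
o3: d²=185 > ρ²=52 → inactive
o4: d²=68 > ρ²=52 → inactive
F = F_att + ΣF_rep = (-6.1955,11.3408)
Δp = p'−p = (-0.7744,1.4176); α = Δx/Fx = (-3581/4624) / (-3581/578) = 1/8
check: Δy/Fy = (6555/4624) / (6555/578) = 1/8 ✓

α = 1/8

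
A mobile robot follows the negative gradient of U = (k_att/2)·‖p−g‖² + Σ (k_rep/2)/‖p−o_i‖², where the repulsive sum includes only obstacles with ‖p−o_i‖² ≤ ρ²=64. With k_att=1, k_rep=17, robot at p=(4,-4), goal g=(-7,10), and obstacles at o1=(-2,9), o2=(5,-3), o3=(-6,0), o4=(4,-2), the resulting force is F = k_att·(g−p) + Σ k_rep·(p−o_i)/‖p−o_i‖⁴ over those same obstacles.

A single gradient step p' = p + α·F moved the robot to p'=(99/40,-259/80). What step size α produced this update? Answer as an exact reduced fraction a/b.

F_att = 1·(g−p) = 1·(-11,14) = (-11.0000,14.0000)
o1: d²=205 > ρ²=64 → inactive
o2: d²=2 ≤ ρ²=64; F_rep = 17·(-1,-1)/2² = (-4.2500,-4.2500)
o3: d²=116 > ρ²=64 → inactive
o4: d²=4 ≤ ρ²=64; F_rep = 17·(0,-2)/4² = (0.0000,-2.1250)
F = F_att + ΣF_rep = (-15.2500,7.6250)
Δp = p'−p = (-1.5250,0.7625); α = Δx/Fx = (-61/40) / (-61/4) = 1/10
check: Δy/Fy = (61/80) / (61/8) = 1/10 ✓

α = 1/10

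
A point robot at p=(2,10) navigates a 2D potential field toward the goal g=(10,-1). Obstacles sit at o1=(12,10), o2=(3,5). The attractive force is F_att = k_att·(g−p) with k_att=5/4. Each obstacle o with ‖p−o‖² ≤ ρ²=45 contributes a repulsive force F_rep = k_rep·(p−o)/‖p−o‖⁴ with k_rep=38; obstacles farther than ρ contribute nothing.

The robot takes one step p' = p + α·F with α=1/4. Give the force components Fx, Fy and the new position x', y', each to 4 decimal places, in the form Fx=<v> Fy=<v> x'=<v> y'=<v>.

Fx=9.9438 Fy=-13.4689 x'=4.4859 y'=6.6328

F_att = 5/4·(g−p) = 5/4·(8,-11) = (10.0000,-13.7500)
o1: d²=100 > ρ²=45 → inactive
o2: d²=26 ≤ ρ²=45; F_rep = 38·(-1,5)/26² = (-0.0562,0.2811)
F = F_att + ΣF_rep = (9.9438,-13.4689)
p' = p + 1/4·F = (4.4859,6.6328)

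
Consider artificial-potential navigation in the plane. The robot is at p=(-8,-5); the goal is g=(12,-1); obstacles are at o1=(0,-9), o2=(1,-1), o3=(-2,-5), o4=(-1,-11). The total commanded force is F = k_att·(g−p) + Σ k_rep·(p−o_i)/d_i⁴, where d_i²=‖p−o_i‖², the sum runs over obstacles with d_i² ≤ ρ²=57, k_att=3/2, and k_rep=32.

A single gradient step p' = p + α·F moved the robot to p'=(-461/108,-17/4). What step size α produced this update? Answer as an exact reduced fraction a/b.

F_att = 3/2·(g−p) = 3/2·(20,4) = (30.0000,6.0000)
o1: d²=80 > ρ²=57 → inactive
o2: d²=97 > ρ²=57 → inactive
o3: d²=36 ≤ ρ²=57; F_rep = 32·(-6,0)/36² = (-0.1481,0.0000)
o4: d²=85 > ρ²=57 → inactive
F = F_att + ΣF_rep = (29.8519,6.0000)
Δp = p'−p = (3.7315,0.7500); α = Δx/Fx = (403/108) / (806/27) = 1/8
check: Δy/Fy = (3/4) / (6) = 1/8 ✓

α = 1/8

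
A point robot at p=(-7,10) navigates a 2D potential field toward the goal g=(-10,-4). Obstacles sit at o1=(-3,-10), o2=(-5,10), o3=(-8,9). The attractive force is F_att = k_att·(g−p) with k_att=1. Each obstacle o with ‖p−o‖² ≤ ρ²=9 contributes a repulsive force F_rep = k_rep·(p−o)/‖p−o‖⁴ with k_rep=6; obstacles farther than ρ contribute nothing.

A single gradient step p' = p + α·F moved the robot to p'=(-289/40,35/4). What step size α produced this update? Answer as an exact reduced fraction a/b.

F_att = 1·(g−p) = 1·(-3,-14) = (-3.0000,-14.0000)
o1: d²=416 > ρ²=9 → inactive
o2: d²=4 ≤ ρ²=9; F_rep = 6·(-2,0)/4² = (-0.7500,0.0000)
o3: d²=2 ≤ ρ²=9; F_rep = 6·(1,1)/2² = (1.5000,1.5000)
F = F_att + ΣF_rep = (-2.2500,-12.5000)
Δp = p'−p = (-0.2250,-1.2500); α = Δx/Fx = (-9/40) / (-9/4) = 1/10
check: Δy/Fy = (-5/4) / (-25/2) = 1/10 ✓

α = 1/10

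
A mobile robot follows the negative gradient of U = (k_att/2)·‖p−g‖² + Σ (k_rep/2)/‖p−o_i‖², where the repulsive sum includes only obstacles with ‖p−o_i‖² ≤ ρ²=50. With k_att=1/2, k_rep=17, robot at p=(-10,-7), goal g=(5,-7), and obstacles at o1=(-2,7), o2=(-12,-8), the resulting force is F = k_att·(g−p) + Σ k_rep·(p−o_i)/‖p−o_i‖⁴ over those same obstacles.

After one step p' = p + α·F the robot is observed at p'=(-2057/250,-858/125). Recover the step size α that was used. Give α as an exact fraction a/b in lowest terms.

α = 1/5

F_att = 1/2·(g−p) = 1/2·(15,0) = (7.5000,0.0000)
o1: d²=260 > ρ²=50 → inactive
o2: d²=5 ≤ ρ²=50; F_rep = 17·(2,1)/5² = (1.3600,0.6800)
F = F_att + ΣF_rep = (8.8600,0.6800)
Δp = p'−p = (1.7720,0.1360); α = Δx/Fx = (443/250) / (443/50) = 1/5
check: Δy/Fy = (17/125) / (17/25) = 1/5 ✓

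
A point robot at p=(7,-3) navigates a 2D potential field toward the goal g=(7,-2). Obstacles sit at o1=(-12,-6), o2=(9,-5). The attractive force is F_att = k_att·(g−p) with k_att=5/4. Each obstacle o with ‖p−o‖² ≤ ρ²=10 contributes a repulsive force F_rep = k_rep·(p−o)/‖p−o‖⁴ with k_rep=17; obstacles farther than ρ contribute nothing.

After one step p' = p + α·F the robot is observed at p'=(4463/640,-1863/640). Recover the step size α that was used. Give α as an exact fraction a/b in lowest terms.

F_att = 5/4·(g−p) = 5/4·(0,1) = (0.0000,1.2500)
o1: d²=370 > ρ²=10 → inactive
o2: d²=8 ≤ ρ²=10; F_rep = 17·(-2,2)/8² = (-0.5312,0.5312)
F = F_att + ΣF_rep = (-0.5312,1.7812)
Δp = p'−p = (-0.0266,0.0891); α = Δx/Fx = (-17/640) / (-17/32) = 1/20
check: Δy/Fy = (57/640) / (57/32) = 1/20 ✓

α = 1/20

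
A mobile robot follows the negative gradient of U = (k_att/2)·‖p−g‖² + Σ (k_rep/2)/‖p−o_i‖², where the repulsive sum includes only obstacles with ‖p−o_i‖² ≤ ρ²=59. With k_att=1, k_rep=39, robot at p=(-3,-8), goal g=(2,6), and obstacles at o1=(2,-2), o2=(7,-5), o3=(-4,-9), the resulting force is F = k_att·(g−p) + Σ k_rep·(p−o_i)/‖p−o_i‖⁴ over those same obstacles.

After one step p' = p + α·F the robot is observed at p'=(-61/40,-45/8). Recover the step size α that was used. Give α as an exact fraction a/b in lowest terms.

α = 1/10

F_att = 1·(g−p) = 1·(5,14) = (5.0000,14.0000)
o1: d²=61 > ρ²=59 → inactive
o2: d²=109 > ρ²=59 → inactive
o3: d²=2 ≤ ρ²=59; F_rep = 39·(1,1)/2² = (9.7500,9.7500)
F = F_att + ΣF_rep = (14.7500,23.7500)
Δp = p'−p = (1.4750,2.3750); α = Δx/Fx = (59/40) / (59/4) = 1/10
check: Δy/Fy = (19/8) / (95/4) = 1/10 ✓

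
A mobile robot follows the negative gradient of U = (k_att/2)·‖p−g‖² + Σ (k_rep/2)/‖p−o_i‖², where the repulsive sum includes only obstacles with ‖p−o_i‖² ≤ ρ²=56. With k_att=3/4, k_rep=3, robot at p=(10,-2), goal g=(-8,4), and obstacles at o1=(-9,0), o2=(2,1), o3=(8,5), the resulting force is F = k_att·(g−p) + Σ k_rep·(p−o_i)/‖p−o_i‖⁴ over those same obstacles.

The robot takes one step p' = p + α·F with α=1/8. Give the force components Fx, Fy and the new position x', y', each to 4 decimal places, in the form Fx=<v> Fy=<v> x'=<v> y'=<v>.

F_att = 3/4·(g−p) = 3/4·(-18,6) = (-13.5000,4.5000)
o1: d²=365 > ρ²=56 → inactive
o2: d²=73 > ρ²=56 → inactive
o3: d²=53 ≤ ρ²=56; F_rep = 3·(2,-7)/53² = (0.0021,-0.0075)
F = F_att + ΣF_rep = (-13.4979,4.4925)
p' = p + 1/8·F = (8.3128,-1.4384)

Fx=-13.4979 Fy=4.4925 x'=8.3128 y'=-1.4384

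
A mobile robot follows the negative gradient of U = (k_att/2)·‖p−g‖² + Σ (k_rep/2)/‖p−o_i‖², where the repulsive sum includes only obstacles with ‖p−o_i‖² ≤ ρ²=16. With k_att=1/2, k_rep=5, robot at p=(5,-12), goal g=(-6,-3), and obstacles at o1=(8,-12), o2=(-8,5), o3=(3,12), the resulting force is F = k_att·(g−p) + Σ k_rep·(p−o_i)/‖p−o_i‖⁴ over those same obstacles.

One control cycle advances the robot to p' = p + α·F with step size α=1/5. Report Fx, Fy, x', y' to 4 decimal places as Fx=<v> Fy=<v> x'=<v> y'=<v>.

F_att = 1/2·(g−p) = 1/2·(-11,9) = (-5.5000,4.5000)
o1: d²=9 ≤ ρ²=16; F_rep = 5·(-3,0)/9² = (-0.1852,0.0000)
o2: d²=458 > ρ²=16 → inactive
o3: d²=580 > ρ²=16 → inactive
F = F_att + ΣF_rep = (-5.6852,4.5000)
p' = p + 1/5·F = (3.8630,-11.1000)

Fx=-5.6852 Fy=4.5000 x'=3.8630 y'=-11.1000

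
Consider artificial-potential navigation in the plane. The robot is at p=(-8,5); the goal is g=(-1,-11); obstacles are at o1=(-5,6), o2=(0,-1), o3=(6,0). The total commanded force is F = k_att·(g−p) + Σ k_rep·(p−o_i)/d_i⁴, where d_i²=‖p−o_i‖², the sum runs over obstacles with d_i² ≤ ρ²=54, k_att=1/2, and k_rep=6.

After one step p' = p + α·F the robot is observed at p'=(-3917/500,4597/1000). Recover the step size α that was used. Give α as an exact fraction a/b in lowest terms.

α = 1/20

F_att = 1/2·(g−p) = 1/2·(7,-16) = (3.5000,-8.0000)
o1: d²=10 ≤ ρ²=54; F_rep = 6·(-3,-1)/10² = (-0.1800,-0.0600)
o2: d²=100 > ρ²=54 → inactive
o3: d²=221 > ρ²=54 → inactive
F = F_att + ΣF_rep = (3.3200,-8.0600)
Δp = p'−p = (0.1660,-0.4030); α = Δx/Fx = (83/500) / (83/25) = 1/20
check: Δy/Fy = (-403/1000) / (-403/50) = 1/20 ✓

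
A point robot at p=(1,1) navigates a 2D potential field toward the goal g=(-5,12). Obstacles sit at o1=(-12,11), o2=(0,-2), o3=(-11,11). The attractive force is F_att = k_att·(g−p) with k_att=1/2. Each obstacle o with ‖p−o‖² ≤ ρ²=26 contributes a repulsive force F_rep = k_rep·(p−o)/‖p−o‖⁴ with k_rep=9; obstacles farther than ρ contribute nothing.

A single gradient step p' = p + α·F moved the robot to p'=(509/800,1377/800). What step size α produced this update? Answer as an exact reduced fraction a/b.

F_att = 1/2·(g−p) = 1/2·(-6,11) = (-3.0000,5.5000)
o1: d²=269 > ρ²=26 → inactive
o2: d²=10 ≤ ρ²=26; F_rep = 9·(1,3)/10² = (0.0900,0.2700)
o3: d²=244 > ρ²=26 → inactive
F = F_att + ΣF_rep = (-2.9100,5.7700)
Δp = p'−p = (-0.3638,0.7212); α = Δx/Fx = (-291/800) / (-291/100) = 1/8
check: Δy/Fy = (577/800) / (577/100) = 1/8 ✓

α = 1/8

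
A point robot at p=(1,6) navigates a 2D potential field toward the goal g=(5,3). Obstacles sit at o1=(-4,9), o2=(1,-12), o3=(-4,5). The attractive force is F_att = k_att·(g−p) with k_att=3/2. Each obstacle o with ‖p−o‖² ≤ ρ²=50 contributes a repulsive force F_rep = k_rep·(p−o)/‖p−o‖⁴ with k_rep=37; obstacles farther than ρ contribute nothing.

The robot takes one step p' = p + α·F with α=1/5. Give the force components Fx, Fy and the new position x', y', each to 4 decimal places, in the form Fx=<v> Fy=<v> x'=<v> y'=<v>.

Fx=6.4337 Fy=-4.5413 x'=2.2867 y'=5.0917

F_att = 3/2·(g−p) = 3/2·(4,-3) = (6.0000,-4.5000)
o1: d²=34 ≤ ρ²=50; F_rep = 37·(5,-3)/34² = (0.1600,-0.0960)
o2: d²=324 > ρ²=50 → inactive
o3: d²=26 ≤ ρ²=50; F_rep = 37·(5,1)/26² = (0.2737,0.0547)
F = F_att + ΣF_rep = (6.4337,-4.5413)
p' = p + 1/5·F = (2.2867,5.0917)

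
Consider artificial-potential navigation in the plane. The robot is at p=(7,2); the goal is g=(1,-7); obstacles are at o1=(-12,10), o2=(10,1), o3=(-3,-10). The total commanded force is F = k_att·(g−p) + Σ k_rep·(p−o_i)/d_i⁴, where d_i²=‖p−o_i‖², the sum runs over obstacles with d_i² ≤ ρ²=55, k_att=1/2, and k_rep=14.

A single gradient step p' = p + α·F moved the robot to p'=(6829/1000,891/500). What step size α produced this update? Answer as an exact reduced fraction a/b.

F_att = 1/2·(g−p) = 1/2·(-6,-9) = (-3.0000,-4.5000)
o1: d²=425 > ρ²=55 → inactive
o2: d²=10 ≤ ρ²=55; F_rep = 14·(-3,1)/10² = (-0.4200,0.1400)
o3: d²=244 > ρ²=55 → inactive
F = F_att + ΣF_rep = (-3.4200,-4.3600)
Δp = p'−p = (-0.1710,-0.2180); α = Δx/Fx = (-171/1000) / (-171/50) = 1/20
check: Δy/Fy = (-109/500) / (-109/25) = 1/20 ✓

α = 1/20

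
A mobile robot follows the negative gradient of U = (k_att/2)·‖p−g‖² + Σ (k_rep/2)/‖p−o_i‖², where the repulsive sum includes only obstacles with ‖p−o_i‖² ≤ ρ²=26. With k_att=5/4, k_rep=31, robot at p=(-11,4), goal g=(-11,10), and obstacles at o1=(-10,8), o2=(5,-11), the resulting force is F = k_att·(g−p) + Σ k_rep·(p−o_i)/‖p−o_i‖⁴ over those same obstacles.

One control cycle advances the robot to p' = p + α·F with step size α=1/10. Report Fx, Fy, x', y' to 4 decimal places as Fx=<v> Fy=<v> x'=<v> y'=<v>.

F_att = 5/4·(g−p) = 5/4·(0,6) = (0.0000,7.5000)
o1: d²=17 ≤ ρ²=26; F_rep = 31·(-1,-4)/17² = (-0.1073,-0.4291)
o2: d²=481 > ρ²=26 → inactive
F = F_att + ΣF_rep = (-0.1073,7.0709)
p' = p + 1/10·F = (-11.0107,4.7071)

Fx=-0.1073 Fy=7.0709 x'=-11.0107 y'=4.7071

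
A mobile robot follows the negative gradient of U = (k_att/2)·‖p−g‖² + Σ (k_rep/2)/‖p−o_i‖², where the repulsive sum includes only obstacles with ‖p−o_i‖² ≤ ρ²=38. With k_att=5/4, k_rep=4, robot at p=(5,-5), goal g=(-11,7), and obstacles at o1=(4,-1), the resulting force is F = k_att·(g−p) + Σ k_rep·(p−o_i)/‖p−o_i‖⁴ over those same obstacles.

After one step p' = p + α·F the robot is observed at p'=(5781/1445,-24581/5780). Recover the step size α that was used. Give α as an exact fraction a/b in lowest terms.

F_att = 5/4·(g−p) = 5/4·(-16,12) = (-20.0000,15.0000)
o1: d²=17 ≤ ρ²=38; F_rep = 4·(1,-4)/17² = (0.0138,-0.0554)
F = F_att + ΣF_rep = (-19.9862,14.9446)
Δp = p'−p = (-0.9993,0.7472); α = Δx/Fx = (-1444/1445) / (-5776/289) = 1/20
check: Δy/Fy = (4319/5780) / (4319/289) = 1/20 ✓

α = 1/20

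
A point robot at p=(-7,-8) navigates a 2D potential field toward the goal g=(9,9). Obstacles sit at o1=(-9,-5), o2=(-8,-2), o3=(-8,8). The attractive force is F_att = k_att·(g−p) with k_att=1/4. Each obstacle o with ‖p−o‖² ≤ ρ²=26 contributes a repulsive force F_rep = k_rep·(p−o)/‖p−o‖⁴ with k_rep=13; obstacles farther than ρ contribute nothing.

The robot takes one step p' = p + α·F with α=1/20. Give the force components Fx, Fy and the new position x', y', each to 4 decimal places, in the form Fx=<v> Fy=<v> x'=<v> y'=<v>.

F_att = 1/4·(g−p) = 1/4·(16,17) = (4.0000,4.2500)
o1: d²=13 ≤ ρ²=26; F_rep = 13·(2,-3)/13² = (0.1538,-0.2308)
o2: d²=37 > ρ²=26 → inactive
o3: d²=257 > ρ²=26 → inactive
F = F_att + ΣF_rep = (4.1538,4.0192)
p' = p + 1/20·F = (-6.7923,-7.7990)

Fx=4.1538 Fy=4.0192 x'=-6.7923 y'=-7.7990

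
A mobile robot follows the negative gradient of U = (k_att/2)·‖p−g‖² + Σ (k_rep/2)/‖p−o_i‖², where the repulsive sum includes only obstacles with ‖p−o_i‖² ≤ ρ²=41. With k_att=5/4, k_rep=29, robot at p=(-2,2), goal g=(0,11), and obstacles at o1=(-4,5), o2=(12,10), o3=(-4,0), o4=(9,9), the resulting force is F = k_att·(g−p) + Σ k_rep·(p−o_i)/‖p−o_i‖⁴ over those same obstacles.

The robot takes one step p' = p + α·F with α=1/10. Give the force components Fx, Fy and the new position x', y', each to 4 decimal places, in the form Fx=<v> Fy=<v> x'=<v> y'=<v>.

Fx=3.7494 Fy=11.6415 x'=-1.6251 y'=3.1641

F_att = 5/4·(g−p) = 5/4·(2,9) = (2.5000,11.2500)
o1: d²=13 ≤ ρ²=41; F_rep = 29·(2,-3)/13² = (0.3432,-0.5148)
o2: d²=260 > ρ²=41 → inactive
o3: d²=8 ≤ ρ²=41; F_rep = 29·(2,2)/8² = (0.9062,0.9062)
o4: d²=170 > ρ²=41 → inactive
F = F_att + ΣF_rep = (3.7494,11.6415)
p' = p + 1/10·F = (-1.6251,3.1641)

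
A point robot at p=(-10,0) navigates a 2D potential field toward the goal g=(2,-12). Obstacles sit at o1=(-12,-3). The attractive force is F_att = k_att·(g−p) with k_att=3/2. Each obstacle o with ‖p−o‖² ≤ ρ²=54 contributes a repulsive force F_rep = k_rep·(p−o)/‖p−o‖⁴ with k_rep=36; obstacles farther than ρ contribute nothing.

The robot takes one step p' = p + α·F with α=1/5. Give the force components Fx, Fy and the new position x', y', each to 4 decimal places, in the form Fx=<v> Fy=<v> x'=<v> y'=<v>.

F_att = 3/2·(g−p) = 3/2·(12,-12) = (18.0000,-18.0000)
o1: d²=13 ≤ ρ²=54; F_rep = 36·(2,3)/13² = (0.4260,0.6391)
F = F_att + ΣF_rep = (18.4260,-17.3609)
p' = p + 1/5·F = (-6.3148,-3.4722)

Fx=18.4260 Fy=-17.3609 x'=-6.3148 y'=-3.4722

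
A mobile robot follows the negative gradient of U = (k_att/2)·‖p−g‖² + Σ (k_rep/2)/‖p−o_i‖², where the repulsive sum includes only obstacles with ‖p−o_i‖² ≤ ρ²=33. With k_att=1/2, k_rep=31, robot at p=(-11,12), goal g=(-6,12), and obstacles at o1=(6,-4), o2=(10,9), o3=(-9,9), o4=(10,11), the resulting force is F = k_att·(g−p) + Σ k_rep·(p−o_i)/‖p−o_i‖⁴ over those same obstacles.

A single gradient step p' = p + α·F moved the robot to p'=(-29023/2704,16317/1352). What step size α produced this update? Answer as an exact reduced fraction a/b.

α = 1/8

F_att = 1/2·(g−p) = 1/2·(5,0) = (2.5000,0.0000)
o1: d²=545 > ρ²=33 → inactive
o2: d²=450 > ρ²=33 → inactive
o3: d²=13 ≤ ρ²=33; F_rep = 31·(-2,3)/13² = (-0.3669,0.5503)
o4: d²=442 > ρ²=33 → inactive
F = F_att + ΣF_rep = (2.1331,0.5503)
Δp = p'−p = (0.2666,0.0688); α = Δx/Fx = (721/2704) / (721/338) = 1/8
check: Δy/Fy = (93/1352) / (93/169) = 1/8 ✓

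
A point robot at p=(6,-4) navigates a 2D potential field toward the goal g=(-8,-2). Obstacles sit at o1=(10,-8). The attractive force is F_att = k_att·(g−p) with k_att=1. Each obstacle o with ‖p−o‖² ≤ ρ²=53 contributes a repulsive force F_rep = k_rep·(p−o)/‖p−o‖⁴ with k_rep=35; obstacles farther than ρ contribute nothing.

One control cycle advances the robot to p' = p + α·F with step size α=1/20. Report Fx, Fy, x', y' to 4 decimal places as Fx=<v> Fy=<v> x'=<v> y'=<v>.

Fx=-14.1367 Fy=2.1367 x'=5.2932 y'=-3.8932

F_att = 1·(g−p) = 1·(-14,2) = (-14.0000,2.0000)
o1: d²=32 ≤ ρ²=53; F_rep = 35·(-4,4)/32² = (-0.1367,0.1367)
F = F_att + ΣF_rep = (-14.1367,2.1367)
p' = p + 1/20·F = (5.2932,-3.8932)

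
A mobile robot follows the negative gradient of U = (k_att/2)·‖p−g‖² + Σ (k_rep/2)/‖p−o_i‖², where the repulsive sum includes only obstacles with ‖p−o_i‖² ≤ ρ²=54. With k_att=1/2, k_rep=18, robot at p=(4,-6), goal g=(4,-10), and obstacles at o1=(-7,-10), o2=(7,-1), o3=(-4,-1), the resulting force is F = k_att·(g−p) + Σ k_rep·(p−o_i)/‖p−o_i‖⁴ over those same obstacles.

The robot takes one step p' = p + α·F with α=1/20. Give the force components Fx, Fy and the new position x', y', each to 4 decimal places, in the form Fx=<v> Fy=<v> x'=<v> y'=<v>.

Fx=-0.0467 Fy=-2.0779 x'=3.9977 y'=-6.1039

F_att = 1/2·(g−p) = 1/2·(0,-4) = (0.0000,-2.0000)
o1: d²=137 > ρ²=54 → inactive
o2: d²=34 ≤ ρ²=54; F_rep = 18·(-3,-5)/34² = (-0.0467,-0.0779)
o3: d²=89 > ρ²=54 → inactive
F = F_att + ΣF_rep = (-0.0467,-2.0779)
p' = p + 1/20·F = (3.9977,-6.1039)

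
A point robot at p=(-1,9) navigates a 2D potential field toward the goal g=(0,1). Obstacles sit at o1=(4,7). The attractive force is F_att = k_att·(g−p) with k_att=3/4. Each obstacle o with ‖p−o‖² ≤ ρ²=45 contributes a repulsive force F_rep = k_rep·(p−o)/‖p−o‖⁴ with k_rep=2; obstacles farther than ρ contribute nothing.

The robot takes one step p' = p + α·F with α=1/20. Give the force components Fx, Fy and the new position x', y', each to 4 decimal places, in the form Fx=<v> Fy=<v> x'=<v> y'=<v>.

F_att = 3/4·(g−p) = 3/4·(1,-8) = (0.7500,-6.0000)
o1: d²=29 ≤ ρ²=45; F_rep = 2·(-5,2)/29² = (-0.0119,0.0048)
F = F_att + ΣF_rep = (0.7381,-5.9952)
p' = p + 1/20·F = (-0.9631,8.7002)

Fx=0.7381 Fy=-5.9952 x'=-0.9631 y'=8.7002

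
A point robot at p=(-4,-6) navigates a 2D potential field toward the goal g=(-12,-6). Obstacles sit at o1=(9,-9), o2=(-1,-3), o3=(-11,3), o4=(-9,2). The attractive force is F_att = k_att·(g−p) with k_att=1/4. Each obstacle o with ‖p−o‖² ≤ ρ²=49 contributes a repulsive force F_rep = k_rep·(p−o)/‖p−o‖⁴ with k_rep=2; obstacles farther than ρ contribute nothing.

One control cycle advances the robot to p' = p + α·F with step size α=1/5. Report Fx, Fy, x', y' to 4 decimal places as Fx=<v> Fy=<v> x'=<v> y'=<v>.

Fx=-2.0185 Fy=-0.0185 x'=-4.4037 y'=-6.0037

F_att = 1/4·(g−p) = 1/4·(-8,0) = (-2.0000,0.0000)
o1: d²=178 > ρ²=49 → inactive
o2: d²=18 ≤ ρ²=49; F_rep = 2·(-3,-3)/18² = (-0.0185,-0.0185)
o3: d²=130 > ρ²=49 → inactive
o4: d²=89 > ρ²=49 → inactive
F = F_att + ΣF_rep = (-2.0185,-0.0185)
p' = p + 1/5·F = (-4.4037,-6.0037)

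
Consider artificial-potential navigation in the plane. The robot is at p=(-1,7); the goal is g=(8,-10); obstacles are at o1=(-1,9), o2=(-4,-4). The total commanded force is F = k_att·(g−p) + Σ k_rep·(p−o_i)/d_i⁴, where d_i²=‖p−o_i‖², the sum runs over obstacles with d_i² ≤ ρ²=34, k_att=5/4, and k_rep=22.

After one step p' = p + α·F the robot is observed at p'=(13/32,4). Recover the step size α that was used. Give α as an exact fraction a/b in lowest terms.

F_att = 5/4·(g−p) = 5/4·(9,-17) = (11.2500,-21.2500)
o1: d²=4 ≤ ρ²=34; F_rep = 22·(0,-2)/4² = (0.0000,-2.7500)
o2: d²=130 > ρ²=34 → inactive
F = F_att + ΣF_rep = (11.2500,-24.0000)
Δp = p'−p = (1.4062,-3.0000); α = Δx/Fx = (45/32) / (45/4) = 1/8
check: Δy/Fy = (-3) / (-24) = 1/8 ✓

α = 1/8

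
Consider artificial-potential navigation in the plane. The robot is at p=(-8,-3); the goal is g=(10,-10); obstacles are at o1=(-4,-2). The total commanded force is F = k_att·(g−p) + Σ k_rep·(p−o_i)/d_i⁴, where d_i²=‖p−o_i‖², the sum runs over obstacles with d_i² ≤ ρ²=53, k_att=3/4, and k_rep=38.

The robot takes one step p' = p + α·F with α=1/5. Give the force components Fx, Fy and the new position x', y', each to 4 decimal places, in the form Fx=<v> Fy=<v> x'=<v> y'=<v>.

F_att = 3/4·(g−p) = 3/4·(18,-7) = (13.5000,-5.2500)
o1: d²=17 ≤ ρ²=53; F_rep = 38·(-4,-1)/17² = (-0.5260,-0.1315)
F = F_att + ΣF_rep = (12.9740,-5.3815)
p' = p + 1/5·F = (-5.4052,-4.0763)

Fx=12.9740 Fy=-5.3815 x'=-5.4052 y'=-4.0763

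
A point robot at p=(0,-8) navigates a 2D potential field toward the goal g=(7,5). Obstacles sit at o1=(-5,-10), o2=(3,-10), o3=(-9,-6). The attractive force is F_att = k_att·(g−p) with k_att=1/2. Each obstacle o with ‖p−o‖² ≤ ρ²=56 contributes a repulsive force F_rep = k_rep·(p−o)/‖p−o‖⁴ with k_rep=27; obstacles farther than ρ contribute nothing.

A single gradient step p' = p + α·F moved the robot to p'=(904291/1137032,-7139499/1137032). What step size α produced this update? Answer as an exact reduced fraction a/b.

F_att = 1/2·(g−p) = 1/2·(7,13) = (3.5000,6.5000)
o1: d²=29 ≤ ρ²=56; F_rep = 27·(5,2)/29² = (0.1605,0.0642)
o2: d²=13 ≤ ρ²=56; F_rep = 27·(-3,2)/13² = (-0.4793,0.3195)
o3: d²=85 > ρ²=56 → inactive
F = F_att + ΣF_rep = (3.1812,6.8837)
Δp = p'−p = (0.7953,1.7209); α = Δx/Fx = (904291/1137032) / (904291/284258) = 1/4
check: Δy/Fy = (1956757/1137032) / (1956757/284258) = 1/4 ✓

α = 1/4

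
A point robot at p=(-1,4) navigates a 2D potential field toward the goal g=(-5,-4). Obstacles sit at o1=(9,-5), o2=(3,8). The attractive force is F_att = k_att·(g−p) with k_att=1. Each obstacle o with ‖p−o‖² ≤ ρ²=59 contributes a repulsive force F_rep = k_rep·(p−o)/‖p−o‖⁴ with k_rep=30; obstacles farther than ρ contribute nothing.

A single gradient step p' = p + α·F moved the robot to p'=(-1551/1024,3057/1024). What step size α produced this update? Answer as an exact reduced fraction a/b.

α = 1/8

F_att = 1·(g−p) = 1·(-4,-8) = (-4.0000,-8.0000)
o1: d²=181 > ρ²=59 → inactive
o2: d²=32 ≤ ρ²=59; F_rep = 30·(-4,-4)/32² = (-0.1172,-0.1172)
F = F_att + ΣF_rep = (-4.1172,-8.1172)
Δp = p'−p = (-0.5146,-1.0146); α = Δx/Fx = (-527/1024) / (-527/128) = 1/8
check: Δy/Fy = (-1039/1024) / (-1039/128) = 1/8 ✓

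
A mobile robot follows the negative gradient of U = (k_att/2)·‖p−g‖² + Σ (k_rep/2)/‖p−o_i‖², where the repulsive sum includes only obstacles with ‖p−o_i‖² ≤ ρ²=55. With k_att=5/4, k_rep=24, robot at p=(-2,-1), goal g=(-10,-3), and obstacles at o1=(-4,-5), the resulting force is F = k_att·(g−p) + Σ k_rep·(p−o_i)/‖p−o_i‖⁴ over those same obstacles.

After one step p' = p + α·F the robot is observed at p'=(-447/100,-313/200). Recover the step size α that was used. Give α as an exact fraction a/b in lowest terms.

F_att = 5/4·(g−p) = 5/4·(-8,-2) = (-10.0000,-2.5000)
o1: d²=20 ≤ ρ²=55; F_rep = 24·(2,4)/20² = (0.1200,0.2400)
F = F_att + ΣF_rep = (-9.8800,-2.2600)
Δp = p'−p = (-2.4700,-0.5650); α = Δx/Fx = (-247/100) / (-247/25) = 1/4
check: Δy/Fy = (-113/200) / (-113/50) = 1/4 ✓

α = 1/4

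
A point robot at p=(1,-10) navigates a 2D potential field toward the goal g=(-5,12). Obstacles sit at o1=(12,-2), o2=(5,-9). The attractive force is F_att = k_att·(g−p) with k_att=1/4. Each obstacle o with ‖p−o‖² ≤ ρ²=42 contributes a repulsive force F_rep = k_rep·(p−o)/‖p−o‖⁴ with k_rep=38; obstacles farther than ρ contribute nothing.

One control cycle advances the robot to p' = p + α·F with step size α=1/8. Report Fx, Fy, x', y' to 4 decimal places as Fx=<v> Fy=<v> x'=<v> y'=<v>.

Fx=-2.0260 Fy=5.3685 x'=0.7468 y'=-9.3289

F_att = 1/4·(g−p) = 1/4·(-6,22) = (-1.5000,5.5000)
o1: d²=185 > ρ²=42 → inactive
o2: d²=17 ≤ ρ²=42; F_rep = 38·(-4,-1)/17² = (-0.5260,-0.1315)
F = F_att + ΣF_rep = (-2.0260,5.3685)
p' = p + 1/8·F = (0.7468,-9.3289)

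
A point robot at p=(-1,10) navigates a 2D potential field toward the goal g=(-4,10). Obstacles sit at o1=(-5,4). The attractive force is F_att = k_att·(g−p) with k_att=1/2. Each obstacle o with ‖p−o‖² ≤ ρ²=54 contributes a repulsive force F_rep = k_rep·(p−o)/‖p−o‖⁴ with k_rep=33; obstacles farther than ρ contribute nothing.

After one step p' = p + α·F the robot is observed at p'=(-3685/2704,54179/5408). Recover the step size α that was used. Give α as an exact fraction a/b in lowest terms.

α = 1/4

F_att = 1/2·(g−p) = 1/2·(-3,0) = (-1.5000,0.0000)
o1: d²=52 ≤ ρ²=54; F_rep = 33·(4,6)/52² = (0.0488,0.0732)
F = F_att + ΣF_rep = (-1.4512,0.0732)
Δp = p'−p = (-0.3628,0.0183); α = Δx/Fx = (-981/2704) / (-981/676) = 1/4
check: Δy/Fy = (99/5408) / (99/1352) = 1/4 ✓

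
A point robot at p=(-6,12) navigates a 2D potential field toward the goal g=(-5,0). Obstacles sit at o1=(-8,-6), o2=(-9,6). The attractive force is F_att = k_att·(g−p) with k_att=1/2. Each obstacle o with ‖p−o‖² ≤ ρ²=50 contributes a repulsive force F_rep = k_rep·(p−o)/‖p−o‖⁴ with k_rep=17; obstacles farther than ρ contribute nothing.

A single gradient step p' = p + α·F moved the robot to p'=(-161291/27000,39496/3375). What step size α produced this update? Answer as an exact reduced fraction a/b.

α = 1/20

F_att = 1/2·(g−p) = 1/2·(1,-12) = (0.5000,-6.0000)
o1: d²=328 > ρ²=50 → inactive
o2: d²=45 ≤ ρ²=50; F_rep = 17·(3,6)/45² = (0.0252,0.0504)
F = F_att + ΣF_rep = (0.5252,-5.9496)
Δp = p'−p = (0.0263,-0.2975); α = Δx/Fx = (709/27000) / (709/1350) = 1/20
check: Δy/Fy = (-1004/3375) / (-4016/675) = 1/20 ✓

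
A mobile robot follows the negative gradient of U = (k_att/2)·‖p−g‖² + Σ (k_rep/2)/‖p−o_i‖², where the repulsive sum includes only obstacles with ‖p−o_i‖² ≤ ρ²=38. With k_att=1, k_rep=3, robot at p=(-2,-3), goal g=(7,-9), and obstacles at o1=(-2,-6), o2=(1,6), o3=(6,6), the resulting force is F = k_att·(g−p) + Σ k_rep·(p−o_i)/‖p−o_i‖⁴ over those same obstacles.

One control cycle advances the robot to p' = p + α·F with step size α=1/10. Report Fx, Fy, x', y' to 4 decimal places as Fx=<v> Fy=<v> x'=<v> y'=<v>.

F_att = 1·(g−p) = 1·(9,-6) = (9.0000,-6.0000)
o1: d²=9 ≤ ρ²=38; F_rep = 3·(0,3)/9² = (0.0000,0.1111)
o2: d²=90 > ρ²=38 → inactive
o3: d²=145 > ρ²=38 → inactive
F = F_att + ΣF_rep = (9.0000,-5.8889)
p' = p + 1/10·F = (-1.1000,-3.5889)

Fx=9.0000 Fy=-5.8889 x'=-1.1000 y'=-3.5889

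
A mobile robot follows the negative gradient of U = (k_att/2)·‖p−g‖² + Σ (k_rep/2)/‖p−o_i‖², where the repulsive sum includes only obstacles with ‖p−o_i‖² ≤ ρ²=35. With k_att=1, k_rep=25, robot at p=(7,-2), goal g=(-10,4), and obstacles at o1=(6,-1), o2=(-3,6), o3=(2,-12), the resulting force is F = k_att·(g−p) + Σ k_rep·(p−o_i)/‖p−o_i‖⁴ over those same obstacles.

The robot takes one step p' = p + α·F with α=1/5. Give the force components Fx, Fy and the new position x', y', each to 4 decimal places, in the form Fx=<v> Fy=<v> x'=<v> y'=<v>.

Fx=-10.7500 Fy=-0.2500 x'=4.8500 y'=-2.0500

F_att = 1·(g−p) = 1·(-17,6) = (-17.0000,6.0000)
o1: d²=2 ≤ ρ²=35; F_rep = 25·(1,-1)/2² = (6.2500,-6.2500)
o2: d²=164 > ρ²=35 → inactive
o3: d²=125 > ρ²=35 → inactive
F = F_att + ΣF_rep = (-10.7500,-0.2500)
p' = p + 1/5·F = (4.8500,-2.0500)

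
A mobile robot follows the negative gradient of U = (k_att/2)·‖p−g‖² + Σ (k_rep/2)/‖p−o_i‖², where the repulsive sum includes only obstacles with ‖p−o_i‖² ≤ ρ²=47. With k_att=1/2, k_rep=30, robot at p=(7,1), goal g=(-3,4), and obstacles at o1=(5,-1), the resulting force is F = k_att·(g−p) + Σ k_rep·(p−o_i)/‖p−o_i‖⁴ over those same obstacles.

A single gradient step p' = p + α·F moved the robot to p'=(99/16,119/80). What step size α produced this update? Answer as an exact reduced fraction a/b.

α = 1/5

F_att = 1/2·(g−p) = 1/2·(-10,3) = (-5.0000,1.5000)
o1: d²=8 ≤ ρ²=47; F_rep = 30·(2,2)/8² = (0.9375,0.9375)
F = F_att + ΣF_rep = (-4.0625,2.4375)
Δp = p'−p = (-0.8125,0.4875); α = Δx/Fx = (-13/16) / (-65/16) = 1/5
check: Δy/Fy = (39/80) / (39/16) = 1/5 ✓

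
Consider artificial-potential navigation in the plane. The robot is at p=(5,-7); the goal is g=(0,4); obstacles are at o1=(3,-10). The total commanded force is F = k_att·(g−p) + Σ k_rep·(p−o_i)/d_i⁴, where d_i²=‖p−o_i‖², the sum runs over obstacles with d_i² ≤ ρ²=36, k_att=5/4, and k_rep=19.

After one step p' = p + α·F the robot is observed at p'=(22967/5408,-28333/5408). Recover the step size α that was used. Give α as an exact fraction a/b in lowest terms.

F_att = 5/4·(g−p) = 5/4·(-5,11) = (-6.2500,13.7500)
o1: d²=13 ≤ ρ²=36; F_rep = 19·(2,3)/13² = (0.2249,0.3373)
F = F_att + ΣF_rep = (-6.0251,14.0873)
Δp = p'−p = (-0.7531,1.7609); α = Δx/Fx = (-4073/5408) / (-4073/676) = 1/8
check: Δy/Fy = (9523/5408) / (9523/676) = 1/8 ✓

α = 1/8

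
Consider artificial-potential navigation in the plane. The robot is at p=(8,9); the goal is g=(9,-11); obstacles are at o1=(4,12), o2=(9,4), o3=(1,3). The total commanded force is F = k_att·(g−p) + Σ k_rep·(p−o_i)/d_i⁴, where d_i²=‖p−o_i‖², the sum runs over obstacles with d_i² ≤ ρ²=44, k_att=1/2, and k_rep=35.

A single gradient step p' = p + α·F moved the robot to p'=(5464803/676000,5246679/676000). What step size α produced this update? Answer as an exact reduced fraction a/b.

α = 1/8

F_att = 1/2·(g−p) = 1/2·(1,-20) = (0.5000,-10.0000)
o1: d²=25 ≤ ρ²=44; F_rep = 35·(4,-3)/25² = (0.2240,-0.1680)
o2: d²=26 ≤ ρ²=44; F_rep = 35·(-1,5)/26² = (-0.0518,0.2589)
o3: d²=85 > ρ²=44 → inactive
F = F_att + ΣF_rep = (0.6722,-9.9091)
Δp = p'−p = (0.0840,-1.2386); α = Δx/Fx = (56803/676000) / (56803/84500) = 1/8
check: Δy/Fy = (-837321/676000) / (-837321/84500) = 1/8 ✓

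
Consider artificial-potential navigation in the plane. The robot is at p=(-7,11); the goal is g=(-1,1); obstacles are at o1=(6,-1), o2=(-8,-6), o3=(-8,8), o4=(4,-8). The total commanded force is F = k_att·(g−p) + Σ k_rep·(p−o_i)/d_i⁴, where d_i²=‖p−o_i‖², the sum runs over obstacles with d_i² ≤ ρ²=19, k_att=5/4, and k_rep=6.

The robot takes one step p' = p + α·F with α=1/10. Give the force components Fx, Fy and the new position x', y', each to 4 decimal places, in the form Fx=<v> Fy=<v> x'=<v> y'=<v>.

Fx=7.5600 Fy=-12.3200 x'=-6.2440 y'=9.7680

F_att = 5/4·(g−p) = 5/4·(6,-10) = (7.5000,-12.5000)
o1: d²=313 > ρ²=19 → inactive
o2: d²=290 > ρ²=19 → inactive
o3: d²=10 ≤ ρ²=19; F_rep = 6·(1,3)/10² = (0.0600,0.1800)
o4: d²=482 > ρ²=19 → inactive
F = F_att + ΣF_rep = (7.5600,-12.3200)
p' = p + 1/10·F = (-6.2440,9.7680)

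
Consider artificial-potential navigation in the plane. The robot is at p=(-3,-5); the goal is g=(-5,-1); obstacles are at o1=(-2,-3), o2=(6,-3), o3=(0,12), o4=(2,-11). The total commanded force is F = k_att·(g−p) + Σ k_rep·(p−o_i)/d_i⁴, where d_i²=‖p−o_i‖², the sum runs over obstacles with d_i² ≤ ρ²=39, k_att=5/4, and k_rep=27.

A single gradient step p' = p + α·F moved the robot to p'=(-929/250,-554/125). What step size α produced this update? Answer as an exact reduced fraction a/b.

F_att = 5/4·(g−p) = 5/4·(-2,4) = (-2.5000,5.0000)
o1: d²=5 ≤ ρ²=39; F_rep = 27·(-1,-2)/5² = (-1.0800,-2.1600)
o2: d²=85 > ρ²=39 → inactive
o3: d²=298 > ρ²=39 → inactive
o4: d²=61 > ρ²=39 → inactive
F = F_att + ΣF_rep = (-3.5800,2.8400)
Δp = p'−p = (-0.7160,0.5680); α = Δx/Fx = (-179/250) / (-179/50) = 1/5
check: Δy/Fy = (71/125) / (71/25) = 1/5 ✓

α = 1/5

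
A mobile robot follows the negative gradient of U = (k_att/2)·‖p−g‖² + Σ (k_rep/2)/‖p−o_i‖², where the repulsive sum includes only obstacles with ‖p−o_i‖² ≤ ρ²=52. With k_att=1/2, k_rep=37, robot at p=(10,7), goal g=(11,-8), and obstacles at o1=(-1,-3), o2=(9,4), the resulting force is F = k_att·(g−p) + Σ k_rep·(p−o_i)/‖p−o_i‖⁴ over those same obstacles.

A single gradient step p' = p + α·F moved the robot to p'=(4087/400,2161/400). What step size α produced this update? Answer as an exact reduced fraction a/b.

F_att = 1/2·(g−p) = 1/2·(1,-15) = (0.5000,-7.5000)
o1: d²=221 > ρ²=52 → inactive
o2: d²=10 ≤ ρ²=52; F_rep = 37·(1,3)/10² = (0.3700,1.1100)
F = F_att + ΣF_rep = (0.8700,-6.3900)
Δp = p'−p = (0.2175,-1.5975); α = Δx/Fx = (87/400) / (87/100) = 1/4
check: Δy/Fy = (-639/400) / (-639/100) = 1/4 ✓

α = 1/4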